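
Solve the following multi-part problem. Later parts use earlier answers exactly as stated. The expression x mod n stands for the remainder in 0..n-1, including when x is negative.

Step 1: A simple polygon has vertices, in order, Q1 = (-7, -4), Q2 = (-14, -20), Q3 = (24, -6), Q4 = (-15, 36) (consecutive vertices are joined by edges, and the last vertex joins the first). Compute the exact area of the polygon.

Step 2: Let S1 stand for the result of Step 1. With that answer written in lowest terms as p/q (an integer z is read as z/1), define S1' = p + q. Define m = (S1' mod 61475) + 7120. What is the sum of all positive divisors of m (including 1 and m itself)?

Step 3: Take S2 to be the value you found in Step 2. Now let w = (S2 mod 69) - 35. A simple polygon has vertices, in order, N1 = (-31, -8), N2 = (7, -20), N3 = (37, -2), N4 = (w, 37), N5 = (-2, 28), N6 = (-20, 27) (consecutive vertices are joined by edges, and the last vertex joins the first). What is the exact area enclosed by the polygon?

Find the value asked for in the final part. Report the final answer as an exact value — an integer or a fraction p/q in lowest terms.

Step 1: cross terms: (-7*-20 - -14*-4)=84, (-14*-6 - 24*-20)=564, (24*36 - -15*-6)=774, (-15*-4 - -7*36)=312; twice the area = |1734| = 1734; area = 867; answer 867
Step 2: S1 = 867; threaded value p + q = 868; m = 7988; 7988 = 2^2 * 1997; sigma = (1 + 2 + 4) * (1 + 1997) = 7 * 1998 = 13986; answer 13986
Step 3: S2 = 13986; w = 13; cross terms: (-31*-20 - 7*-8)=676, (7*-2 - 37*-20)=726, (37*37 - 13*-2)=1395, (13*28 - -2*37)=438, (-2*27 - -20*28)=506, (-20*-8 - -31*27)=997; twice the area = |4738| = 4738; area = 2369; answer 2369

2369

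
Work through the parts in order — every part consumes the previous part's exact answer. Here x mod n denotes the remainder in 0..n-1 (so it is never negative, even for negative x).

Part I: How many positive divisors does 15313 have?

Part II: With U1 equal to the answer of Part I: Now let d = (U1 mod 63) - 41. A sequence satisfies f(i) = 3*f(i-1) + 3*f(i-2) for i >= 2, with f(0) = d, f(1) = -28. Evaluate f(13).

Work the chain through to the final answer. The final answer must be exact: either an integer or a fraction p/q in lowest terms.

-429477228

Part I: 15313 is prime, so its only divisors are 1 and 15313; count = 2; answer 2
Part II: U1 = 2; d = -39; f(2) = 3*(-28) + 3*(-39) = -201; iterating: f(2)=-201, f(3)=-687, f(4)=-2664, f(5)=-10053, f(6)=-38151, f(7)=-144612, f(8)=-548289, f(9)=-2078703, f(10)=-7880976, f(11)=-29879037, f(12)=-113280039, f(13)=-429477228; answer -429477228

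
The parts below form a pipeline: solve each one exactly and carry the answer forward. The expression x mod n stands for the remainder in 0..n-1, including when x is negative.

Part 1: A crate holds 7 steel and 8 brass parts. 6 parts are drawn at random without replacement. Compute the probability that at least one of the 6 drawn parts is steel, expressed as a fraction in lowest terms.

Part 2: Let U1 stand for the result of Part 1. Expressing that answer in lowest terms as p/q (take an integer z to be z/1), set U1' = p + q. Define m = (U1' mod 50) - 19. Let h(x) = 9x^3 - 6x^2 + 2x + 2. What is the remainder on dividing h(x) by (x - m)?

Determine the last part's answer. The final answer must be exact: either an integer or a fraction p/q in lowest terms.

Part 1: total draws C(15,6) = 5005; complement C(8,6) = 28; favorable 5005 - 28 = 4977; P = 711/715; answer 711/715
Part 2: U1 = 711/715; threaded value p + q = 1426; m = 7; remainder = value at the root: 9*(7)^3 - 6*(7)^2 + 2*(7)^1 + 2 = (3087) + (-294) + (14) + (2) = 2809; answer 2809

2809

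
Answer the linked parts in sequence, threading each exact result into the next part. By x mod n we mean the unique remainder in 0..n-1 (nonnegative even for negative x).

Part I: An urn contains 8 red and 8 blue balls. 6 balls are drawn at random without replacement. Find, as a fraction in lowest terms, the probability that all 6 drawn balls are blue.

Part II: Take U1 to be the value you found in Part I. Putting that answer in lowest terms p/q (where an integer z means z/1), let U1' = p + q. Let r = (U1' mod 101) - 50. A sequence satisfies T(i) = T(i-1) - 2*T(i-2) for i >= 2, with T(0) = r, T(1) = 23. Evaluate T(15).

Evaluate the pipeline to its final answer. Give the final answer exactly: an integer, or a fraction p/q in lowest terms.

4323

Part I: total draws C(16,6) = 8008; favorable C(8,6) = 28; P = 1/286; answer 1/286
Part II: U1 = 1/286; threaded value p + q = 287; r = 35; T(2) = 1*(23) - 2*(35) = -47; iterating: T(2)=-47, T(3)=-93, T(4)=1, T(5)=187, T(6)=185, T(7)=-189, T(8)=-559, T(9)=-181, T(10)=937, T(11)=1299, T(12)=-575, T(13)=-3173, T(14)=-2023, T(15)=4323; answer 4323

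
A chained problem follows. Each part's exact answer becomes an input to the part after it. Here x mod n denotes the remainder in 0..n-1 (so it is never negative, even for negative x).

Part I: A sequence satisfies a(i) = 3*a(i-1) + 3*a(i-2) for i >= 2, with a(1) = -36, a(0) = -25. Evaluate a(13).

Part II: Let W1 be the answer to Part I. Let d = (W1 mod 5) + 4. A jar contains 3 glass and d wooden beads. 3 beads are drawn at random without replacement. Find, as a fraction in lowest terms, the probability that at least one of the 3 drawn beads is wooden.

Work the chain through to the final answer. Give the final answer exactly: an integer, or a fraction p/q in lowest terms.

164/165

Part I: a(2) = 3*(-36) + 3*(-25) = -183; iterating: a(2)=-183, a(3)=-657, a(4)=-2520, a(5)=-9531, a(6)=-36153, a(7)=-137052, a(8)=-519615, a(9)=-1970001, a(10)=-7468848, a(11)=-28316547, a(12)=-107356185, a(13)=-407018196; answer -407018196
Part II: W1 = -407018196; d = 8; total draws C(11,3) = 165; complement C(3,3) = 1; favorable 165 - 1 = 164; P = 164/165; answer 164/165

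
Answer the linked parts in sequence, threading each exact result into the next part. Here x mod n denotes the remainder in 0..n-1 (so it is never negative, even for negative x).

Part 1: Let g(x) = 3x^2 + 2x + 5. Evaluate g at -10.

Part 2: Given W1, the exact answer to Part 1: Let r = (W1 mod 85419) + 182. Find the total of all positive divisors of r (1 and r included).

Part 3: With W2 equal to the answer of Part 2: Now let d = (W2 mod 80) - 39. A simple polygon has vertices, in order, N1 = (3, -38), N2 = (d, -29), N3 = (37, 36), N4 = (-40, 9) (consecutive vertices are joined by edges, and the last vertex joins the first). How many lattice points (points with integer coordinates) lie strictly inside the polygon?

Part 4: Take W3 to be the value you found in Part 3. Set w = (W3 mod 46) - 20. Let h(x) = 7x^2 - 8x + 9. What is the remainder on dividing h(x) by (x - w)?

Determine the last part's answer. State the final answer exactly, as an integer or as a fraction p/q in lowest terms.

Part 1: 3*(-10)^2 + 2*(-10)^1 + 5 = (300) + (-20) + (5) = 285; answer 285
Part 2: W1 = 285; r = 467; 467 is prime, so its only divisors are 1 and 467; sigma = 1 + 467 = 468; answer 468
Part 3: W2 = 468; d = 29; cross terms: (3*-29 - 29*-38)=1015, (29*36 - 37*-29)=2117, (37*9 - -40*36)=1773, (-40*-38 - 3*9)=1493; twice the area = |6398| = 6398; area = 3199; boundary points = 1 + 1 + 1 + 1 = 4; strictly interior points = area - boundary/2 + 1 = 3198; answer 3198
Part 4: W3 = 3198; w = 4; remainder = value at the root: 7*(4)^2 - 8*(4)^1 + 9 = (112) + (-32) + (9) = 89; answer 89

89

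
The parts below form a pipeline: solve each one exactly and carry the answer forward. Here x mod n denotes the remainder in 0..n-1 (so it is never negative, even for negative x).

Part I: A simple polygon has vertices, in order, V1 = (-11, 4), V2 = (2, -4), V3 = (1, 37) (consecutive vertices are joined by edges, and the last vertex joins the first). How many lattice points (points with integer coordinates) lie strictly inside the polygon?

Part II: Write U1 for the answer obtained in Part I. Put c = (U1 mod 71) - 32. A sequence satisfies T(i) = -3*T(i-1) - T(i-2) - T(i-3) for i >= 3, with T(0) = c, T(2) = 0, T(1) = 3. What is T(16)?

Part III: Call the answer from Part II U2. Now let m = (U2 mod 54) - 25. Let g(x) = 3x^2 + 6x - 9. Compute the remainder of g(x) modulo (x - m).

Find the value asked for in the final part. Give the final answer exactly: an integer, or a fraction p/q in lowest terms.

Part I: cross terms: (-11*-4 - 2*4)=36, (2*37 - 1*-4)=78, (1*4 - -11*37)=411; twice the area = |525| = 525; area = 525/2; boundary points = 1 + 1 + 3 = 5; strictly interior points = area - boundary/2 + 1 = 261; answer 261
Part II: U1 = 261; c = 16; T(3) = -3*(0) - 1*(3) - 1*(16) = -19; iterating: T(3)=-19, T(4)=54, T(5)=-143, T(6)=394, T(7)=-1093, T(8)=3028, T(9)=-8385, T(10)=23220, T(11)=-64303, T(12)=178074, T(13)=-493139, T(14)=1365646, T(15)=-3781873, T(16)=10473112; answer 10473112
Part III: U2 = 10473112; m = 3; remainder = value at the root: 3*(3)^2 + 6*(3)^1 - 9 = (27) + (18) + (-9) = 36; answer 36

36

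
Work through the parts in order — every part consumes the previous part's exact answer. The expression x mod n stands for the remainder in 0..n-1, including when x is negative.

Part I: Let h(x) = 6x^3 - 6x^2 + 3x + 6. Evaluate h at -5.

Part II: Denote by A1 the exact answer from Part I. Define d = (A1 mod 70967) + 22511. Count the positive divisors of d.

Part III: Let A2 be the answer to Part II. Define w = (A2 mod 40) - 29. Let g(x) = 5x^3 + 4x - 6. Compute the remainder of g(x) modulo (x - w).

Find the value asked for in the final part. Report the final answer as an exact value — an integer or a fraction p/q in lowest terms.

-98529

Part I: 6*(-5)^3 - 6*(-5)^2 + 3*(-5)^1 + 6 = (-750) + (-150) + (-15) + (6) = -909; answer -909
Part II: A1 = -909; d = 92569; 92569 is prime, so its only divisors are 1 and 92569; count = 2; answer 2
Part III: A2 = 2; w = -27; remainder = value at the root: 5*(-27)^3 + 4*(-27)^1 - 6 = (-98415) + (-108) + (-6) = -98529; answer -98529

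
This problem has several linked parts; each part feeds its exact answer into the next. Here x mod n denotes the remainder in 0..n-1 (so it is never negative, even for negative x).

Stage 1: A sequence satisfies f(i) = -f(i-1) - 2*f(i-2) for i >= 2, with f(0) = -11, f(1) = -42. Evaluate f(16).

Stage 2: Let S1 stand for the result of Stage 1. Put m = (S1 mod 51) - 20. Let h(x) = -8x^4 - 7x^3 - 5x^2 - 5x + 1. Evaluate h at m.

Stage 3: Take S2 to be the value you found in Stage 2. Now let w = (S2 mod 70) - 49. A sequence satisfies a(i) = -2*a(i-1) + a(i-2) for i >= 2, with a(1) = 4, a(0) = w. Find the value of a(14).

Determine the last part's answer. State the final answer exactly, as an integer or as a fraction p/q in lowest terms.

Stage 1: f(2) = -1*(-42) - 2*(-11) = 64; iterating: f(2)=64, f(3)=20, f(4)=-148, f(5)=108, f(6)=188, f(7)=-404, f(8)=28, f(9)=780, f(10)=-836, f(11)=-724, f(12)=2396, f(13)=-948, f(14)=-3844, f(15)=5740, f(16)=1948; answer 1948
Stage 2: S1 = 1948; m = -10; -8*(-10)^4 - 7*(-10)^3 - 5*(-10)^2 - 5*(-10)^1 + 1 = (-80000) + (7000) + (-500) + (50) + (1) = -73449; answer -73449
Stage 3: S2 = -73449; w = 2; a(2) = -2*(4) + 1*(2) = -6; iterating: a(2)=-6, a(3)=16, a(4)=-38, a(5)=92, a(6)=-222, a(7)=536, a(8)=-1294, a(9)=3124, a(10)=-7542, a(11)=18208, a(12)=-43958, a(13)=106124, a(14)=-256206; answer -256206

-256206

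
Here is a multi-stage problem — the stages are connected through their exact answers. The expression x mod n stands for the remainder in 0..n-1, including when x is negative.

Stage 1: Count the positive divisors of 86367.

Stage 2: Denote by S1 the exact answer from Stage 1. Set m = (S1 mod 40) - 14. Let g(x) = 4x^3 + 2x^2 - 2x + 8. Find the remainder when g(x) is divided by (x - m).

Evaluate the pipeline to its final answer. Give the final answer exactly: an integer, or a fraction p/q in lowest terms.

-3772

Stage 1: 86367 = 3 * 28789; number of divisors = (1+1) * (1+1) = 4; answer 4
Stage 2: S1 = 4; m = -10; remainder = value at the root: 4*(-10)^3 + 2*(-10)^2 - 2*(-10)^1 + 8 = (-4000) + (200) + (20) + (8) = -3772; answer -3772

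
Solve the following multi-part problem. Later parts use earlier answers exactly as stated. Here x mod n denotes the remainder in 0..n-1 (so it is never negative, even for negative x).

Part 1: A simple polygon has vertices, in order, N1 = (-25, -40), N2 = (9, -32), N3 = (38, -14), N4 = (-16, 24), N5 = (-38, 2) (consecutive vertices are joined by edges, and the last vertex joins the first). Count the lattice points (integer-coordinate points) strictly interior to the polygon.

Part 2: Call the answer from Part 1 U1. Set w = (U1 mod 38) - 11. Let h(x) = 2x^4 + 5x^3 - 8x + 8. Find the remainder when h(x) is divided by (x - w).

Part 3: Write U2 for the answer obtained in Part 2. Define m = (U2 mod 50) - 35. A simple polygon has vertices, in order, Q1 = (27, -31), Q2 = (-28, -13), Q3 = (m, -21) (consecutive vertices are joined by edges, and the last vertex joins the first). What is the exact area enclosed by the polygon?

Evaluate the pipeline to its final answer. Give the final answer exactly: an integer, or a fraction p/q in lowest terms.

31

Part 1: cross terms: (-25*-32 - 9*-40)=1160, (9*-14 - 38*-32)=1090, (38*24 - -16*-14)=688, (-16*2 - -38*24)=880, (-38*-40 - -25*2)=1570; twice the area = |5388| = 5388; area = 2694; boundary points = 2 + 1 + 2 + 22 + 1 = 28; strictly interior points = area - boundary/2 + 1 = 2681; answer 2681
Part 2: U1 = 2681; w = 10; remainder = value at the root: 2*(10)^4 + 5*(10)^3 - 8*(10)^1 + 8 = (20000) + (5000) + (-80) + (8) = 24928; answer 24928
Part 3: U2 = 24928; m = -7; cross terms: (27*-13 - -28*-31)=-1219, (-28*-21 - -7*-13)=497, (-7*-31 - 27*-21)=784; twice the area = |62| = 62; area = 31; answer 31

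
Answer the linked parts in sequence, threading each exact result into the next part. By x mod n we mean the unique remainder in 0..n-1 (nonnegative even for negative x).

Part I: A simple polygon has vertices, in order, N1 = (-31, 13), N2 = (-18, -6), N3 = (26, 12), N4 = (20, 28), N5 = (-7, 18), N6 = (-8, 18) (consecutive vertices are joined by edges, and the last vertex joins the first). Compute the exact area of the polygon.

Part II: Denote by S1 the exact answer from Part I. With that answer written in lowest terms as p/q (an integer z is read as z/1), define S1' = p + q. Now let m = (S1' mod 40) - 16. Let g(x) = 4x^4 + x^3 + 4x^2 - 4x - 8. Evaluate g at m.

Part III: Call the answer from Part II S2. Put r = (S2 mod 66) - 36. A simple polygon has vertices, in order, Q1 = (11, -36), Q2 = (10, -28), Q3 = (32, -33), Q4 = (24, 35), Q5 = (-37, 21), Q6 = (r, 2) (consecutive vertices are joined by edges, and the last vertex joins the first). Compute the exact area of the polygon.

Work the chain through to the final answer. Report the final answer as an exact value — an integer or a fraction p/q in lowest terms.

Part I: cross terms: (-31*-6 - -18*13)=420, (-18*12 - 26*-6)=-60, (26*28 - 20*12)=488, (20*18 - -7*28)=556, (-7*18 - -8*18)=18, (-8*13 - -31*18)=454; twice the area = |1876| = 1876; area = 938; answer 938
Part II: S1 = 938; threaded value p + q = 939; m = 3; 4*(3)^4 + 1*(3)^3 + 4*(3)^2 - 4*(3)^1 - 8 = (324) + (27) + (36) + (-12) + (-8) = 367; answer 367
Part III: S2 = 367; r = 1; cross terms: (11*-28 - 10*-36)=52, (10*-33 - 32*-28)=566, (32*35 - 24*-33)=1912, (24*21 - -37*35)=1799, (-37*2 - 1*21)=-95, (1*-36 - 11*2)=-58; twice the area = |4176| = 4176; area = 2088; answer 2088

2088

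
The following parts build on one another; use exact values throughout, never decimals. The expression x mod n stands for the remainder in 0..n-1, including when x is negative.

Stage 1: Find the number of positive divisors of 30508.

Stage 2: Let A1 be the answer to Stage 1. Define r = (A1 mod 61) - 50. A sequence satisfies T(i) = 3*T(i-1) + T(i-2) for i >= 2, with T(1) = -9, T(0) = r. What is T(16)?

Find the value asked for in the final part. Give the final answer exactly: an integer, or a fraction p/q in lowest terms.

Stage 1: 30508 = 2^2 * 29 * 263; number of divisors = (2+1) * (1+1) * (1+1) = 12; answer 12
Stage 2: A1 = 12; r = -38; T(2) = 3*(-9) + 1*(-38) = -65; iterating: T(2)=-65, T(3)=-204, T(4)=-677, T(5)=-2235, T(6)=-7382, T(7)=-24381, T(8)=-80525, T(9)=-265956, T(10)=-878393, T(11)=-2901135, T(12)=-9581798, T(13)=-31646529, T(14)=-104521385, T(15)=-345210684, T(16)=-1140153437; answer -1140153437

-1140153437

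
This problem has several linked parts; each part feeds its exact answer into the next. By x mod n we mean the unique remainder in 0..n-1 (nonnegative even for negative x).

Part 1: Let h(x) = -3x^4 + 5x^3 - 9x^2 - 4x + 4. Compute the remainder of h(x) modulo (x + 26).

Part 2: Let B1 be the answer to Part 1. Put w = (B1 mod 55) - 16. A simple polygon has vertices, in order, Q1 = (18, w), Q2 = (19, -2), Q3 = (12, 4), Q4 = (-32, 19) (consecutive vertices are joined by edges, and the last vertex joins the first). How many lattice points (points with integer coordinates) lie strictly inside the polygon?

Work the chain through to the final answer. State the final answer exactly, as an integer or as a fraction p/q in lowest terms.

Part 1: remainder = value at the root: -3*(-26)^4 + 5*(-26)^3 - 9*(-26)^2 - 4*(-26)^1 + 4 = (-1370928) + (-87880) + (-6084) + (104) + (4) = -1464784; answer -1464784
Part 2: B1 = -1464784; w = 15; cross terms: (18*-2 - 19*15)=-321, (19*4 - 12*-2)=100, (12*19 - -32*4)=356, (-32*15 - 18*19)=-822; twice the area = |-687| = 687; area = 687/2; boundary points = 1 + 1 + 1 + 2 = 5; strictly interior points = area - boundary/2 + 1 = 342; answer 342

342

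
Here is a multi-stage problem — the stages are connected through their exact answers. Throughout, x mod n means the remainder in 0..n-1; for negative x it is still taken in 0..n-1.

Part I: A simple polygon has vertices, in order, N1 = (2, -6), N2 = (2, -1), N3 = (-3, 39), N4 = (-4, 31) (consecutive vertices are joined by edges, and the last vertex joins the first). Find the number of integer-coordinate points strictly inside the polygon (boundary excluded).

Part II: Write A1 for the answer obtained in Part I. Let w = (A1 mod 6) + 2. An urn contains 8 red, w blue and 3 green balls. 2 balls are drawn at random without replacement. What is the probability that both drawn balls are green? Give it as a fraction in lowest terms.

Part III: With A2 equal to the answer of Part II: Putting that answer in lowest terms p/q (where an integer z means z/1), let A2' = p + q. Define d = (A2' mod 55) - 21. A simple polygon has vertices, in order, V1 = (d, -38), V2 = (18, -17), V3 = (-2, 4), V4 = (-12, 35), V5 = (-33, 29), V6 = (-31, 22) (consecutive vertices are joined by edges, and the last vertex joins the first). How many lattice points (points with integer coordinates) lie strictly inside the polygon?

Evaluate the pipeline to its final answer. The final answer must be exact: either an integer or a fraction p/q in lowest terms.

Part I: cross terms: (2*-1 - 2*-6)=10, (2*39 - -3*-1)=75, (-3*31 - -4*39)=63, (-4*-6 - 2*31)=-38; twice the area = |110| = 110; area = 55; boundary points = 5 + 5 + 1 + 1 = 12; strictly interior points = area - boundary/2 + 1 = 50; answer 50
Part II: A1 = 50; w = 4; total draws C(15,2) = 105; favorable C(3,2) = 3; P = 1/35; answer 1/35
Part III: A2 = 1/35; threaded value p + q = 36; d = 15; cross terms: (15*-17 - 18*-38)=429, (18*4 - -2*-17)=38, (-2*35 - -12*4)=-22, (-12*29 - -33*35)=807, (-33*22 - -31*29)=173, (-31*-38 - 15*22)=848; twice the area = |2273| = 2273; area = 2273/2; boundary points = 3 + 1 + 1 + 3 + 1 + 2 = 11; strictly interior points = area - boundary/2 + 1 = 1132; answer 1132

1132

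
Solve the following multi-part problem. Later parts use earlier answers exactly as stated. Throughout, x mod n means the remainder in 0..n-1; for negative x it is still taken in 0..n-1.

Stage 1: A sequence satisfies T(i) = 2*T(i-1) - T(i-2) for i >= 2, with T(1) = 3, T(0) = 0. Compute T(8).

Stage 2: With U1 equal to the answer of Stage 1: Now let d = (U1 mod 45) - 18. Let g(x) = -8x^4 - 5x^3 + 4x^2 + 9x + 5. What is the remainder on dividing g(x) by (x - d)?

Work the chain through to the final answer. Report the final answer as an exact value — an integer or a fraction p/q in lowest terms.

Stage 1: T(2) = 2*(3) - 1*(0) = 6; iterating: T(2)=6, T(3)=9, T(4)=12, T(5)=15, T(6)=18, T(7)=21, T(8)=24; answer 24
Stage 2: U1 = 24; d = 6; remainder = value at the root: -8*(6)^4 - 5*(6)^3 + 4*(6)^2 + 9*(6)^1 + 5 = (-10368) + (-1080) + (144) + (54) + (5) = -11245; answer -11245

-11245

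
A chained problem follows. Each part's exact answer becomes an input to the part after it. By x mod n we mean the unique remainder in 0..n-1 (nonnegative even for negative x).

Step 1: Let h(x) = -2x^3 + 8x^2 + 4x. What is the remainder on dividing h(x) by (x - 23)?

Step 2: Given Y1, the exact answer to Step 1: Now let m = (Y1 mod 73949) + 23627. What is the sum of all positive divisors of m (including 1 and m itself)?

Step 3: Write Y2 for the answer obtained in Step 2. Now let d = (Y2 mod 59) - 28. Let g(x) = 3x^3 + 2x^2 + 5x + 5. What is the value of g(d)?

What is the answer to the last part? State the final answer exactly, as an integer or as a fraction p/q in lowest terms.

-40435

Step 1: remainder = value at the root: -2*(23)^3 + 8*(23)^2 + 4*(23)^1 = (-24334) + (4232) + (92) = -20010; answer -20010
Step 2: Y1 = -20010; m = 77566; 77566 = 2 * 38783; sigma = (1 + 2) * (1 + 38783) = 3 * 38784 = 116352; answer 116352
Step 3: Y2 = 116352; d = -24; 3*(-24)^3 + 2*(-24)^2 + 5*(-24)^1 + 5 = (-41472) + (1152) + (-120) + (5) = -40435; answer -40435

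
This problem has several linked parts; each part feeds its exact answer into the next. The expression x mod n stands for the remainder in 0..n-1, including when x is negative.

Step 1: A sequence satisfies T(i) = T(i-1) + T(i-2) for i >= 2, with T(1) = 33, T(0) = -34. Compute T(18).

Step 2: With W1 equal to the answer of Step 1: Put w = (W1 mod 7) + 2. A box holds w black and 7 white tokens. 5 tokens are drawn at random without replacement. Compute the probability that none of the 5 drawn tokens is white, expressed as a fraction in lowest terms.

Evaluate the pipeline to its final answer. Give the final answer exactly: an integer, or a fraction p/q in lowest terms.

8/429

Step 1: T(2) = 1*(33) + 1*(-34) = -1; iterating: T(2)=-1, T(3)=32, T(4)=31, T(5)=63, T(6)=94, T(7)=157, T(8)=251, T(9)=408, T(10)=659, T(11)=1067, T(12)=1726, T(13)=2793, T(14)=4519, T(15)=7312, T(16)=11831, T(17)=19143, T(18)=30974; answer 30974
Step 2: W1 = 30974; w = 8; total draws C(15,5) = 3003; favorable C(8,5) = 56; P = 8/429; answer 8/429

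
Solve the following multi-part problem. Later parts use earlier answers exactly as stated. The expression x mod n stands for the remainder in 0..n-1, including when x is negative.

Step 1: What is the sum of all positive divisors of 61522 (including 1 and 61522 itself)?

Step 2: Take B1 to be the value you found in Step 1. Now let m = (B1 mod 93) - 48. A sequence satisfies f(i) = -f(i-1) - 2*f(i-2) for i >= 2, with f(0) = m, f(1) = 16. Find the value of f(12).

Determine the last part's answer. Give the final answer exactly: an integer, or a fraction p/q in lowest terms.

Step 1: 61522 = 2 * 19 * 1619; sigma = (1 + 2) * (1 + 19) * (1 + 1619) = 3 * 20 * 1620 = 97200; answer 97200
Step 2: B1 = 97200; m = -33; f(2) = -1*(16) - 2*(-33) = 50; iterating: f(2)=50, f(3)=-82, f(4)=-18, f(5)=182, f(6)=-146, f(7)=-218, f(8)=510, f(9)=-74, f(10)=-946, f(11)=1094, f(12)=798; answer 798

798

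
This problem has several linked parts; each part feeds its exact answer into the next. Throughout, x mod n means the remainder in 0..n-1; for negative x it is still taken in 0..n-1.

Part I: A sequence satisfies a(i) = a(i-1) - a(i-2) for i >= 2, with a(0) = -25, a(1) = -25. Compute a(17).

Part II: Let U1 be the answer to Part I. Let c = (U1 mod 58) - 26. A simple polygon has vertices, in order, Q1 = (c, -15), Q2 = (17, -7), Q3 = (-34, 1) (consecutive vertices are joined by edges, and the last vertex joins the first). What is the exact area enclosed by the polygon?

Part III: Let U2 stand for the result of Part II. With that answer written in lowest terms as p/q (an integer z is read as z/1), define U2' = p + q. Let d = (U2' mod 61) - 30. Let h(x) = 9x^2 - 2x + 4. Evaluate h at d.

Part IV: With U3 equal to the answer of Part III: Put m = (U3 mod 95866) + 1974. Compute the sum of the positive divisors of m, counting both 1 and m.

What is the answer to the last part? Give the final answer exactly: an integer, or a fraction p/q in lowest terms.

Part I: a(2) = 1*(-25) - 1*(-25) = 0; iterating: a(2)=0, a(3)=25, a(4)=25, a(5)=0, a(6)=-25, a(7)=-25, a(8)=0, a(9)=25, a(10)=25, a(11)=0, a(12)=-25, a(13)=-25, a(14)=0, a(15)=25, a(16)=25, a(17)=0; answer 0
Part II: U1 = 0; c = -26; cross terms: (-26*-7 - 17*-15)=437, (17*1 - -34*-7)=-221, (-34*-15 - -26*1)=536; twice the area = |752| = 752; area = 376; answer 376
Part III: U2 = 376; threaded value p + q = 377; d = -19; 9*(-19)^2 - 2*(-19)^1 + 4 = (3249) + (38) + (4) = 3291; answer 3291
Part IV: U3 = 3291; m = 5265; 5265 = 3^4 * 5 * 13; sigma = (1 + 3 + 9 + 27 + 81) * (1 + 5) * (1 + 13) = 121 * 6 * 14 = 10164; answer 10164

10164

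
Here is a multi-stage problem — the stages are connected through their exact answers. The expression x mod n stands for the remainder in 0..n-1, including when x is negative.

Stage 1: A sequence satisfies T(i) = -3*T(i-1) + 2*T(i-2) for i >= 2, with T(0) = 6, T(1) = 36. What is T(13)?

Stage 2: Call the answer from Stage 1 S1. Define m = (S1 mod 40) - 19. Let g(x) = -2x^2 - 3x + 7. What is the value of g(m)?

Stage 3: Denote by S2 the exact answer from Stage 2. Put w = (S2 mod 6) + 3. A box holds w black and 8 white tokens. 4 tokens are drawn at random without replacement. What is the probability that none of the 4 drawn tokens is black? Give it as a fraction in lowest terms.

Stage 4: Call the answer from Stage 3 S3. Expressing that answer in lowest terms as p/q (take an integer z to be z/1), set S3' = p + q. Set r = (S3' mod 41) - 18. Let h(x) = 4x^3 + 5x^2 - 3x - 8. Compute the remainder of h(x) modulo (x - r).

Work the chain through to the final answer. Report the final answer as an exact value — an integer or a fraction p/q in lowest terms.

17608

Stage 1: T(2) = -3*(36) + 2*(6) = -96; iterating: T(2)=-96, T(3)=360, T(4)=-1272, T(5)=4536, T(6)=-16152, T(7)=57528, T(8)=-204888, T(9)=729720, T(10)=-2598936, T(11)=9256248, T(12)=-32966616, T(13)=117412344; answer 117412344
Stage 2: S1 = 117412344; m = 5; -2*(5)^2 - 3*(5)^1 + 7 = (-50) + (-15) + (7) = -58; answer -58
Stage 3: S2 = -58; w = 5; total draws C(13,4) = 715; favorable C(8,4) = 70; P = 14/143; answer 14/143
Stage 4: S3 = 14/143; threaded value p + q = 157; r = 16; remainder = value at the root: 4*(16)^3 + 5*(16)^2 - 3*(16)^1 - 8 = (16384) + (1280) + (-48) + (-8) = 17608; answer 17608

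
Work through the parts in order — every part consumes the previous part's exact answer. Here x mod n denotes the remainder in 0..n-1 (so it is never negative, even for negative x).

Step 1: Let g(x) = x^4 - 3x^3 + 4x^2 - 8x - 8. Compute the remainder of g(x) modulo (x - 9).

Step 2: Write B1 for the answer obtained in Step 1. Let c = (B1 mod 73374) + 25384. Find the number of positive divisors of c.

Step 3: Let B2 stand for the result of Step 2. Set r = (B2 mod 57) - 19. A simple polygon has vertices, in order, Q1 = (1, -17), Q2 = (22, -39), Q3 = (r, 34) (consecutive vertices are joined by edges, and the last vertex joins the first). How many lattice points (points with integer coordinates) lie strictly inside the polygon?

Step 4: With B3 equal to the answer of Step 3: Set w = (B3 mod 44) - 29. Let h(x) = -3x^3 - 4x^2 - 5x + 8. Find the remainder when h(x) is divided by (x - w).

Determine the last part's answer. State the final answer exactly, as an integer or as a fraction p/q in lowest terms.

34508

Step 1: remainder = value at the root: 1*(9)^4 - 3*(9)^3 + 4*(9)^2 - 8*(9)^1 - 8 = (6561) + (-2187) + (324) + (-72) + (-8) = 4618; answer 4618
Step 2: B1 = 4618; c = 30002; 30002 = 2 * 7 * 2143; number of divisors = (1+1) * (1+1) * (1+1) = 8; answer 8
Step 3: B2 = 8; r = -11; cross terms: (1*-39 - 22*-17)=335, (22*34 - -11*-39)=319, (-11*-17 - 1*34)=153; twice the area = |807| = 807; area = 807/2; boundary points = 1 + 1 + 3 = 5; strictly interior points = area - boundary/2 + 1 = 402; answer 402
Step 4: B3 = 402; w = -23; remainder = value at the root: -3*(-23)^3 - 4*(-23)^2 - 5*(-23)^1 + 8 = (36501) + (-2116) + (115) + (8) = 34508; answer 34508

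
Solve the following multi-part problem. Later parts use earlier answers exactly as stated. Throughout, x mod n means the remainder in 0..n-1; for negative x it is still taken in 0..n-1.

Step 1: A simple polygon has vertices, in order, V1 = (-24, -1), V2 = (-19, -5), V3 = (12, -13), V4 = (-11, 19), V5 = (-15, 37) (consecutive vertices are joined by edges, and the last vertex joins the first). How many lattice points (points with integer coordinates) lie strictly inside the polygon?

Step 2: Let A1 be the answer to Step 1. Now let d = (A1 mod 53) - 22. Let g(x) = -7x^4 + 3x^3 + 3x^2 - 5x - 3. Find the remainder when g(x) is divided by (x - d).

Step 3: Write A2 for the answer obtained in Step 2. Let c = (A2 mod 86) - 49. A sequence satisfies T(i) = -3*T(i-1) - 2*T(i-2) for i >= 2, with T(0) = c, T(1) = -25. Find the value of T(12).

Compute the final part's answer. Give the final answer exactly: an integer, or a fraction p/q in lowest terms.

217007

Step 1: cross terms: (-24*-5 - -19*-1)=101, (-19*-13 - 12*-5)=307, (12*19 - -11*-13)=85, (-11*37 - -15*19)=-122, (-15*-1 - -24*37)=903; twice the area = |1274| = 1274; area = 637; boundary points = 1 + 1 + 1 + 2 + 1 = 6; strictly interior points = area - boundary/2 + 1 = 635; answer 635
Step 2: A1 = 635; d = 30; remainder = value at the root: -7*(30)^4 + 3*(30)^3 + 3*(30)^2 - 5*(30)^1 - 3 = (-5670000) + (81000) + (2700) + (-150) + (-3) = -5586453; answer -5586453
Step 3: A2 = -5586453; c = -28; T(2) = -3*(-25) - 2*(-28) = 131; iterating: T(2)=131, T(3)=-343, T(4)=767, T(5)=-1615, T(6)=3311, T(7)=-6703, T(8)=13487, T(9)=-27055, T(10)=54191, T(11)=-108463, T(12)=217007; answer 217007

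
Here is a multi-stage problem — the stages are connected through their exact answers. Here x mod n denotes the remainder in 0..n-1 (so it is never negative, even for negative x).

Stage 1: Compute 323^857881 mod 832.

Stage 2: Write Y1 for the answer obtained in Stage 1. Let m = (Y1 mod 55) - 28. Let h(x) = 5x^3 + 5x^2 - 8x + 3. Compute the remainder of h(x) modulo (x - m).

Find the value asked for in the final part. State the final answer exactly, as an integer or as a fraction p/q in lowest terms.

Stage 1: squarings mod 832: 323^1=323, 323^2=329, 323^4=81, 323^8=737, 323^16=705, 323^32=321, 323^64=705, 323^128=321, 323^256=705, 323^512=321, 323^1024=705, 323^2048=321, 323^4096=705, 323^8192=321, 323^16384=705, 323^32768=321, 323^65536=705, 323^131072=321, 323^262144=705, 323^524288=321; 323^857881 = 323^1 * 323^8 * 323^16 * 323^256 * 323^512 * 323^1024 * 323^4096 * 323^65536 * 323^262144 * 323^524288 = 739 (mod 832); answer 739
Stage 2: Y1 = 739; m = -4; remainder = value at the root: 5*(-4)^3 + 5*(-4)^2 - 8*(-4)^1 + 3 = (-320) + (80) + (32) + (3) = -205; answer -205

-205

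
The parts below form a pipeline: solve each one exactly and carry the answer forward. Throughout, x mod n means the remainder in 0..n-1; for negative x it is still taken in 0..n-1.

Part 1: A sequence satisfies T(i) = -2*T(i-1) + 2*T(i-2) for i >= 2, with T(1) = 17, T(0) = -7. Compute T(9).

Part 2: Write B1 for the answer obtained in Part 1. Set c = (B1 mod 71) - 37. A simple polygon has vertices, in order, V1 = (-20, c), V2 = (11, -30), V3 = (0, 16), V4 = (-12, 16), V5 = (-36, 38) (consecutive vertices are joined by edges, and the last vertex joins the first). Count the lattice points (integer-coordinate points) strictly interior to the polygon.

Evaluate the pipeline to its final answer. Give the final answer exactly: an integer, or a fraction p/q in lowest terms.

423

Part 1: T(2) = -2*(17) + 2*(-7) = -48; iterating: T(2)=-48, T(3)=130, T(4)=-356, T(5)=972, T(6)=-2656, T(7)=7256, T(8)=-19824, T(9)=54160; answer 54160
Part 2: B1 = 54160; c = 21; cross terms: (-20*-30 - 11*21)=369, (11*16 - 0*-30)=176, (0*16 - -12*16)=192, (-12*38 - -36*16)=120, (-36*21 - -20*38)=4; twice the area = |861| = 861; area = 861/2; boundary points = 1 + 1 + 12 + 2 + 1 = 17; strictly interior points = area - boundary/2 + 1 = 423; answer 423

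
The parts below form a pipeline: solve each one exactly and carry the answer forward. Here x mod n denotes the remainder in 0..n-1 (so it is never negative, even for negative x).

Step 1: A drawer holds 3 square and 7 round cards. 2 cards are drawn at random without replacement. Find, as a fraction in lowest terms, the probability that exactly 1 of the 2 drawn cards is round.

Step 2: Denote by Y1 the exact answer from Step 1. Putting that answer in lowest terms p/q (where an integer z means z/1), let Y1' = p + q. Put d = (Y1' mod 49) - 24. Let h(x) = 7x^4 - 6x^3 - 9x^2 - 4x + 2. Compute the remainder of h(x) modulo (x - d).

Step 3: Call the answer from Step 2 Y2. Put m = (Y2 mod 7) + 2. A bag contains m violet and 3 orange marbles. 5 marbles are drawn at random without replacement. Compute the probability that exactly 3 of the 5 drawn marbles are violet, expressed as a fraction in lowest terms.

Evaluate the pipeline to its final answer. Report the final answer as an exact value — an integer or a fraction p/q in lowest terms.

1/2

Step 1: total draws C(10,2) = 45; favorable C(7,1)*C(3,1) = 21; P = 7/15; answer 7/15
Step 2: Y1 = 7/15; threaded value p + q = 22; d = -2; remainder = value at the root: 7*(-2)^4 - 6*(-2)^3 - 9*(-2)^2 - 4*(-2)^1 + 2 = (112) + (48) + (-36) + (8) + (2) = 134; answer 134
Step 3: Y2 = 134; m = 3; total draws C(6,5) = 6; favorable C(3,3)*C(3,2) = 3; P = 1/2; answer 1/2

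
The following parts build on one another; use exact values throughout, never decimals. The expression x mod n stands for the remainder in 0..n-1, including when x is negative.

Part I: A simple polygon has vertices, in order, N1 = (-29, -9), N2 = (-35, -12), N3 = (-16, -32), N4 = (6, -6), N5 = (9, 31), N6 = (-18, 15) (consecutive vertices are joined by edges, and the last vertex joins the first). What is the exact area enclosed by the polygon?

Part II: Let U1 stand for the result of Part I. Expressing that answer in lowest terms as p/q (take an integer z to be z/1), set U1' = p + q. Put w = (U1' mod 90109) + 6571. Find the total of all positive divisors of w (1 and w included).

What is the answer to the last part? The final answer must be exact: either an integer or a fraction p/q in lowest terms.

Part I: cross terms: (-29*-12 - -35*-9)=33, (-35*-32 - -16*-12)=928, (-16*-6 - 6*-32)=288, (6*31 - 9*-6)=240, (9*15 - -18*31)=693, (-18*-9 - -29*15)=597; twice the area = |2779| = 2779; area = 2779/2; answer 2779/2
Part II: U1 = 2779/2; threaded value p + q = 2781; w = 9352; 9352 = 2^3 * 7 * 167; sigma = (1 + 2 + 4 + 8) * (1 + 7) * (1 + 167) = 15 * 8 * 168 = 20160; answer 20160

20160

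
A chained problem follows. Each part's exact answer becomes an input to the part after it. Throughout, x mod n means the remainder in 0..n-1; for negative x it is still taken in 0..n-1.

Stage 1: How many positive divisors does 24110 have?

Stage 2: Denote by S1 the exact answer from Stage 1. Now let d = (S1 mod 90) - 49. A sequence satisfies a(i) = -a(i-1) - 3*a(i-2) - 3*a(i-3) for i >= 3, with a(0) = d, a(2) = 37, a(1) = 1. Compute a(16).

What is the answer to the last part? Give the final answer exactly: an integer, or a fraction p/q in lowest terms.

Stage 1: 24110 = 2 * 5 * 2411; number of divisors = (1+1) * (1+1) * (1+1) = 8; answer 8
Stage 2: S1 = 8; d = -41; a(3) = -1*(37) - 3*(1) - 3*(-41) = 83; iterating: a(3)=83, a(4)=-197, a(5)=-163, a(6)=505, a(7)=575, a(8)=-1601, a(9)=-1639, a(10)=4717, a(11)=5003, a(12)=-14237, a(13)=-14923, a(14)=42625, a(15)=44855, a(16)=-127961; answer -127961

-127961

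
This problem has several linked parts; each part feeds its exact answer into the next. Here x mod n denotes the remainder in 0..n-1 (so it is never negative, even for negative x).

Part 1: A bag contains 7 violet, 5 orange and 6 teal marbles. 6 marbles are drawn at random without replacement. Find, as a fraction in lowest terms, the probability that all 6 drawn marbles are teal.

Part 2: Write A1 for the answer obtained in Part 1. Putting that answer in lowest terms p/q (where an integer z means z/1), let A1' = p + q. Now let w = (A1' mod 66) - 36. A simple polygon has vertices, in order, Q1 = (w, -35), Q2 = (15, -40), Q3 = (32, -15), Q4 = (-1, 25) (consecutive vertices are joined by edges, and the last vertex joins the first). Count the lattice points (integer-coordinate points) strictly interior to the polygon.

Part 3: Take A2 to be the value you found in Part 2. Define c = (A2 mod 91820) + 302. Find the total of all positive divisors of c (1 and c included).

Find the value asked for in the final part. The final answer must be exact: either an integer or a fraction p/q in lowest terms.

5600

Part 1: total draws C(18,6) = 18564; favorable C(6,6) = 1; P = 1/18564; answer 1/18564
Part 2: A1 = 1/18564; threaded value p + q = 18565; w = -17; cross terms: (-17*-40 - 15*-35)=1205, (15*-15 - 32*-40)=1055, (32*25 - -1*-15)=785, (-1*-35 - -17*25)=460; twice the area = |3505| = 3505; area = 3505/2; boundary points = 1 + 1 + 1 + 4 = 7; strictly interior points = area - boundary/2 + 1 = 1750; answer 1750
Part 3: A2 = 1750; c = 2052; 2052 = 2^2 * 3^3 * 19; sigma = (1 + 2 + 4) * (1 + 3 + 9 + 27) * (1 + 19) = 7 * 40 * 20 = 5600; answer 5600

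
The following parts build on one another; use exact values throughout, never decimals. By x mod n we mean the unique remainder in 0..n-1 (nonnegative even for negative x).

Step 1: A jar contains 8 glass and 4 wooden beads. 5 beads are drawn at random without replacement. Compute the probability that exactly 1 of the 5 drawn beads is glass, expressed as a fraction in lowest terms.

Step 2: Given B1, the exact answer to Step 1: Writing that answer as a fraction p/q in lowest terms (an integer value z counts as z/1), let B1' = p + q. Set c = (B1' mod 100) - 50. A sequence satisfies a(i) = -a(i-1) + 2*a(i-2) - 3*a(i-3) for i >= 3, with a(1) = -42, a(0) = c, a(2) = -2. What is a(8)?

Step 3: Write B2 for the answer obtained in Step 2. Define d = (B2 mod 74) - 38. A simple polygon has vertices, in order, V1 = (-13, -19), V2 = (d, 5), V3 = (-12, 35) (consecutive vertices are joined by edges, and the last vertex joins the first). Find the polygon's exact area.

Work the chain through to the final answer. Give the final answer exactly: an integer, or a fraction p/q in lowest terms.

Step 1: total draws C(12,5) = 792; favorable C(8,1)*C(4,4) = 8; P = 1/99; answer 1/99
Step 2: B1 = 1/99; threaded value p + q = 100; c = -50; a(3) = -1*(-2) + 2*(-42) - 3*(-50) = 68; iterating: a(3)=68, a(4)=54, a(5)=88, a(6)=-184, a(7)=198, a(8)=-830; answer -830
Step 3: B2 = -830; d = 20; cross terms: (-13*5 - 20*-19)=315, (20*35 - -12*5)=760, (-12*-19 - -13*35)=683; twice the area = |1758| = 1758; area = 879; answer 879

879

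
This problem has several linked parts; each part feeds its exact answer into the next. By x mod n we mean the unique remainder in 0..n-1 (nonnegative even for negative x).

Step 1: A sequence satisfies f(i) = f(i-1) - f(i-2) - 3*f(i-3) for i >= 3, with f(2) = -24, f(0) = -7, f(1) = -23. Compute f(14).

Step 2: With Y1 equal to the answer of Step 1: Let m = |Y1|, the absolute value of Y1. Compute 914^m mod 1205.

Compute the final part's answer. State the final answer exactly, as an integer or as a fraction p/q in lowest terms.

446

Step 1: f(3) = 1*(-24) - 1*(-23) - 3*(-7) = 20; iterating: f(3)=20, f(4)=113, f(5)=165, f(6)=-8, f(7)=-512, f(8)=-999, f(9)=-463, f(10)=2072, f(11)=5532, f(12)=4849, f(13)=-6899, f(14)=-28344; answer -28344
Step 2: Y1 = -28344; m = 28344; squarings mod 1205: 914^1=914, 914^2=331, 914^4=1111, 914^8=401, 914^16=536, 914^32=506, 914^64=576, 914^128=401, 914^256=536, 914^512=506, 914^1024=576, 914^2048=401, 914^4096=536, 914^8192=506, 914^16384=576; 914^28344 = 914^8 * 914^16 * 914^32 * 914^128 * 914^512 * 914^1024 * 914^2048 * 914^8192 * 914^16384 = 446 (mod 1205); answer 446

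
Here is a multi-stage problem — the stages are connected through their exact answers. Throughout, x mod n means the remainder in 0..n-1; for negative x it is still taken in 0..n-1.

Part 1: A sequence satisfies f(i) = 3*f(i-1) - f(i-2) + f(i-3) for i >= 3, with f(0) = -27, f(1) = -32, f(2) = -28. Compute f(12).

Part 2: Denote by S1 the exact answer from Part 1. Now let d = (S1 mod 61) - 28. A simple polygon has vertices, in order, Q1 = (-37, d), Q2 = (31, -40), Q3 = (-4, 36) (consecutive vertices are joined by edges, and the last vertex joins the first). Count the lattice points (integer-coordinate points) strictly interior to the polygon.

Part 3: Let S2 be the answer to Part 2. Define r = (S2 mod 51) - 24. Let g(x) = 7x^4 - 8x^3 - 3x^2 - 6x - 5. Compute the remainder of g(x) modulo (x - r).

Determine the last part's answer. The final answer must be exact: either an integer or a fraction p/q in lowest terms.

13869

Part 1: f(3) = 3*(-28) - 1*(-32) + 1*(-27) = -79; iterating: f(3)=-79, f(4)=-241, f(5)=-672, f(6)=-1854, f(7)=-5131, f(8)=-14211, f(9)=-39356, f(10)=-108988, f(11)=-301819, f(12)=-835825; answer -835825
Part 2: S1 = -835825; d = 30; cross terms: (-37*-40 - 31*30)=550, (31*36 - -4*-40)=956, (-4*30 - -37*36)=1212; twice the area = |2718| = 2718; area = 1359; boundary points = 2 + 1 + 3 = 6; strictly interior points = area - boundary/2 + 1 = 1357; answer 1357
Part 3: S2 = 1357; r = 7; remainder = value at the root: 7*(7)^4 - 8*(7)^3 - 3*(7)^2 - 6*(7)^1 - 5 = (16807) + (-2744) + (-147) + (-42) + (-5) = 13869; answer 13869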